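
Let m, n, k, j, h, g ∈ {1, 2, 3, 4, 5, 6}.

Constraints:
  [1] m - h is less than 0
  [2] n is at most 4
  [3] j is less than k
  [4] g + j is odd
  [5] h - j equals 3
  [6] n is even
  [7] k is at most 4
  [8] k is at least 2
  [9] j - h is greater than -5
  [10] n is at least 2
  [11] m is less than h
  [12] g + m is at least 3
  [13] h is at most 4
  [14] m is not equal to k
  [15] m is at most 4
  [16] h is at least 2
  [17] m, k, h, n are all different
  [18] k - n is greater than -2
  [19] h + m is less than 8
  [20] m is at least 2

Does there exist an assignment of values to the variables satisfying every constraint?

Unsatisfiable

Constraints 2, 7, 8, 10, 13, 15, 16, and 20 confine each of m, k, h, n to the 3 values {2, …, 4}.
Constraint 17 requires all 4 of them to be distinct, but only 3 values are available — impossible by the pigeonhole principle.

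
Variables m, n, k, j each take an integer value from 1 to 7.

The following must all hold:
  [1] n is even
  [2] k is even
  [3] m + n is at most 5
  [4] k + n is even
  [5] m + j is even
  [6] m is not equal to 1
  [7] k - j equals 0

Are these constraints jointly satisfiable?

Satisfiable

Take m = 2, n = 2, k = 2, j = 2. Then constraint 1: n = 2 is even; constraint 3: m + n = 4; constraint 7: k - j = 0, and every other listed constraint is also met.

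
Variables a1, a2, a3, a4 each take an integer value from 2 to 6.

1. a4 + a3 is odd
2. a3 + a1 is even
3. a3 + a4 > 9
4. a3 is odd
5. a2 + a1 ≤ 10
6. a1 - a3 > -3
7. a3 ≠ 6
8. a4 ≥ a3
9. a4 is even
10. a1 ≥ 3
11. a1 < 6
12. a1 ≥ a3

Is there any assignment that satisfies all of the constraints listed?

Take a1 = 5, a2 = 2, a3 = 5, a4 = 6. Then constraint 3: a3 + a4 = 11; constraint 5: a2 + a1 = 7, and every other listed constraint is also met.

Satisfiable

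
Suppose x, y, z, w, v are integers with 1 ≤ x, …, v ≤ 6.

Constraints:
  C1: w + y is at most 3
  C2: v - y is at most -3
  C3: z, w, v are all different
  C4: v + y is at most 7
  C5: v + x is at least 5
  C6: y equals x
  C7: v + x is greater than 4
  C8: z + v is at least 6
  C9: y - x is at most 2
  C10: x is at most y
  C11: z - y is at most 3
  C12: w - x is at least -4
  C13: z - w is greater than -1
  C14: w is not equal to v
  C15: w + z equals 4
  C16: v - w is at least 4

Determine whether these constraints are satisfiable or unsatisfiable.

Constraints 2, 9, 12, and 16 give v − w ≥ 4, w − x ≥ -4, x − y ≥ -2, y − v ≥ 3.
Adding all 4 inequalities: the left sides telescope to 0, and the right sides sum to 4 + (-4) + (-2) + 3 = 1. So 0 ≥ 1, which is false.

Unsatisfiable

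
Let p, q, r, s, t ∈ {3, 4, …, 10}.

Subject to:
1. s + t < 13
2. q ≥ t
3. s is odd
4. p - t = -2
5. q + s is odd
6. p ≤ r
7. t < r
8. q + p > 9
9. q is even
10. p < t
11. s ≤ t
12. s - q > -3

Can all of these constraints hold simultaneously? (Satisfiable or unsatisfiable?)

Satisfiable

Setting (p, q, r, s, t) = (4, 6, 8, 5, 6) satisfies everything: constraint 1: s + t = 11; constraint 4: p - t = -2, and the others follow.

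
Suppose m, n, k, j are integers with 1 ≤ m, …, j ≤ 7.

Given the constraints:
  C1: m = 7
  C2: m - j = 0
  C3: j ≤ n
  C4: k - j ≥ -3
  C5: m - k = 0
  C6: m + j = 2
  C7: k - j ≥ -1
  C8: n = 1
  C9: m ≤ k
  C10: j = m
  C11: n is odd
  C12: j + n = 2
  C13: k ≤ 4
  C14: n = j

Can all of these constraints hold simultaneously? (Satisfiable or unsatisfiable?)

Unsatisfiable

Constraint 8 fixes n = 1 and constraint 1 fixes m = 7. Constraints 10 and 14 give n = j = m, so n = m. But 1 ≠ 7 — contradiction.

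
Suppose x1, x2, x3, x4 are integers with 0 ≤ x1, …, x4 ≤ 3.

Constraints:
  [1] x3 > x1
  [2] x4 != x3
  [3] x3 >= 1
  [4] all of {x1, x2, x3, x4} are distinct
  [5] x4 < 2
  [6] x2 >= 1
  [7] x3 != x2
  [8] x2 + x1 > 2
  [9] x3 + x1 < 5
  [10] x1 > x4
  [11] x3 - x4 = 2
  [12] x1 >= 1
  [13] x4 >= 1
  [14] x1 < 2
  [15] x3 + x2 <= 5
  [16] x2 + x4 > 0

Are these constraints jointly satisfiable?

Unsatisfiable

Constraints 3, 6, 12, and 13 confine each of x1, x2, x3, x4 to the 3 values {1, …, 3} (the domain already gives each ≤ 3).
Constraint 4 requires all 4 of them to be distinct, but only 3 values are available — impossible by the pigeonhole principle.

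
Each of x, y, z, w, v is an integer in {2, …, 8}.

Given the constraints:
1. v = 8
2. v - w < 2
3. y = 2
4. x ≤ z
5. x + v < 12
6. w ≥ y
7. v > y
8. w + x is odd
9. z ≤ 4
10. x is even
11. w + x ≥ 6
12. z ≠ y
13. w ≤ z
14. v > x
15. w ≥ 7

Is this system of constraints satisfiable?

From constraint 15: w ≥ 7. From constraints 9 and 13: w ≤ z and z ≤ 4, so w ≤ 4. But 4 < 7, so no value of w works.

Unsatisfiable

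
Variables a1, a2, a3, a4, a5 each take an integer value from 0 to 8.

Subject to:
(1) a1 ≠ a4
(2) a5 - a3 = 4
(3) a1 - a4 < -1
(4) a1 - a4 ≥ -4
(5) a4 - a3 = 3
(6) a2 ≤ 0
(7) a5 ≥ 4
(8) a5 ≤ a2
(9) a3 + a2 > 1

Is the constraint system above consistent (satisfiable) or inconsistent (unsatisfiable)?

Unsatisfiable

From constraint 7: a5 ≥ 4. From constraints 6 and 8: a5 ≤ a2 and a2 ≤ 0, so a5 ≤ 0. But 0 < 4, so no value of a5 works.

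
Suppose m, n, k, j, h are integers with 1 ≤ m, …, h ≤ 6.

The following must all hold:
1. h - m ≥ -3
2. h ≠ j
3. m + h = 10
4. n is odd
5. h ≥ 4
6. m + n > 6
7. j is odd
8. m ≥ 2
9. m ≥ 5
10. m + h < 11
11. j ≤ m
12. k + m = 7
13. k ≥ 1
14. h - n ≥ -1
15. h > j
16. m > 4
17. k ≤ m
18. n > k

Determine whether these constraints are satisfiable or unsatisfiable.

Satisfiable

Take m = 6, n = 3, k = 1, j = 3, h = 4. Then constraint 1: h - m = -2; constraint 3: m + h = 10; constraint 6: m + n = 9, and every other listed constraint is also met.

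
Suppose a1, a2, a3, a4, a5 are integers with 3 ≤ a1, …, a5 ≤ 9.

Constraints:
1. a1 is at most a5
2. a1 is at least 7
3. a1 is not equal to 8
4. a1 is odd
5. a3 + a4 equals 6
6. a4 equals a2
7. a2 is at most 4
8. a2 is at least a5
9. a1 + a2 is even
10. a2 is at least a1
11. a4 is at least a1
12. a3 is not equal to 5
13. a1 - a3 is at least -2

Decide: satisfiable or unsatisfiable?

From constraints 2 and 10: a2 ≥ a1 and a1 ≥ 7, so a2 ≥ 7. From constraint 7: a2 ≤ 4. But 4 < 7, so no value of a2 works.

Unsatisfiable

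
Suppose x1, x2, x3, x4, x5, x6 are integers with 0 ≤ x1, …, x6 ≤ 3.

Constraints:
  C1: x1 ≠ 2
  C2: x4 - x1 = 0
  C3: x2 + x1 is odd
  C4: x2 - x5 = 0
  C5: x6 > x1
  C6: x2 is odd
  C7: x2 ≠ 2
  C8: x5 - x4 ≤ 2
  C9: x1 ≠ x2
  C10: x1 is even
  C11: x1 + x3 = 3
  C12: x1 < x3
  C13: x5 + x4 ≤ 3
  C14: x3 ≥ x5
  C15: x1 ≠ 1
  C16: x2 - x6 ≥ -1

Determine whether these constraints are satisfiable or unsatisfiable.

Try x1 = 0, x2 = 1, x3 = 3, x4 = 0, x5 = 1, x6 = 1.
Check constraint 2: x4 - x1 = 0; constraint 4: x2 - x5 = 0; constraint 8: x5 - x4 = 1. The remaining constraints are straightforward to verify.

Satisfiable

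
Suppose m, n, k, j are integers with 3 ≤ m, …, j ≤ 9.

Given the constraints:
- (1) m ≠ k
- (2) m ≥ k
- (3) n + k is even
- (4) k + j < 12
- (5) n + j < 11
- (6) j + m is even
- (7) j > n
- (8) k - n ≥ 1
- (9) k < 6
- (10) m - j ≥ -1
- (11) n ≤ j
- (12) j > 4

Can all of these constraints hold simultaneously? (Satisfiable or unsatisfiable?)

Take m = 6, n = 3, k = 5, j = 6. Then constraint 4: k + j = 11; constraint 5: n + j = 9; constraint 8: k - n = 2, and every other listed constraint is also met.

Satisfiable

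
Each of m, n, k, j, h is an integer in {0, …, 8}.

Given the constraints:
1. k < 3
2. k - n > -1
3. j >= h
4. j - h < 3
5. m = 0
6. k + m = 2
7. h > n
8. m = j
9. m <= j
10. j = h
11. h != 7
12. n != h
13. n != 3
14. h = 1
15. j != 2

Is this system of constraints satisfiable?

Unsatisfiable

Constraint 5 fixes m = 0 and constraint 14 fixes h = 1. Constraints 8 and 10 give m = j = h, so m = h. But 0 ≠ 1 — contradiction.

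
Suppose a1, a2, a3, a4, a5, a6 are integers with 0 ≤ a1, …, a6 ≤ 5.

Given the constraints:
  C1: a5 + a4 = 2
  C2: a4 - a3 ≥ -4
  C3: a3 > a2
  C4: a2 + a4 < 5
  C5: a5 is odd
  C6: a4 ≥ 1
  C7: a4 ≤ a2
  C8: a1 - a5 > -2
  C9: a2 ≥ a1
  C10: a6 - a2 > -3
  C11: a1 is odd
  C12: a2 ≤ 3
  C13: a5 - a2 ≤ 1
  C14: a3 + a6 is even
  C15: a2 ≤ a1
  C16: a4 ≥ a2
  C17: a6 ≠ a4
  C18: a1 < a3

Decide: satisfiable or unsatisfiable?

Setting (a1, a2, a3, a4, a5, a6) = (1, 1, 4, 1, 1, 0) satisfies everything: constraint 1: a5 + a4 = 2; constraint 2: a4 - a3 = -3, and the others follow.

Satisfiable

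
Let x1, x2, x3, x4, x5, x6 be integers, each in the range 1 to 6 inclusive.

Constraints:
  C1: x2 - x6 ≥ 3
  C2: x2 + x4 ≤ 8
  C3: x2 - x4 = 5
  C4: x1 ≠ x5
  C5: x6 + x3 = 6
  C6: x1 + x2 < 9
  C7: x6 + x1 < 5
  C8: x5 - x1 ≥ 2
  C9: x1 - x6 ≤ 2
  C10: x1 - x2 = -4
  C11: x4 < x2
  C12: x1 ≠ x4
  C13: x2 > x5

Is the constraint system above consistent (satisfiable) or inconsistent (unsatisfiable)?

Satisfiable

Take x1 = 2, x2 = 6, x3 = 4, x4 = 1, x5 = 4, x6 = 2. Then constraint 1: x2 - x6 = 4; constraint 2: x2 + x4 = 7; constraint 3: x2 - x4 = 5, and every other listed constraint is also met.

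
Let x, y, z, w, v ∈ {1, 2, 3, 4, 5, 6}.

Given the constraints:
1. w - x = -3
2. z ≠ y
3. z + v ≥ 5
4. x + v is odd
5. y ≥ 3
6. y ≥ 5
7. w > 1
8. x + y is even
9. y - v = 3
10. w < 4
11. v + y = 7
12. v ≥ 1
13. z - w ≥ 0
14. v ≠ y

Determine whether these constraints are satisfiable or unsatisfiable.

Satisfiable

Setting (x, y, z, w, v) = (5, 5, 3, 2, 2) satisfies everything: constraint 1: w - x = -3; constraint 3: z + v = 5; constraint 9: y - v = 3, and the others follow.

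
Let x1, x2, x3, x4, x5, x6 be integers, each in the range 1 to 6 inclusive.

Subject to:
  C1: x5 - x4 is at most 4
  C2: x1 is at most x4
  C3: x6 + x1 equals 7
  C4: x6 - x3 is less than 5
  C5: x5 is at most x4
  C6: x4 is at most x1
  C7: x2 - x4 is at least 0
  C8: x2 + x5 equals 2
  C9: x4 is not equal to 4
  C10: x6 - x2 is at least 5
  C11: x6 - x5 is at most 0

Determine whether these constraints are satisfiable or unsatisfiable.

Unsatisfiable

Constraints 1, 7, 10, and 11 give x2 − x4 ≥ 0, x4 − x5 ≥ -4, x5 − x6 ≥ 0, x6 − x2 ≥ 5.
Adding all 4 inequalities: the left sides telescope to 0, and the right sides sum to 0 + (-4) + 0 + 5 = 1. So 0 ≥ 1, which is false.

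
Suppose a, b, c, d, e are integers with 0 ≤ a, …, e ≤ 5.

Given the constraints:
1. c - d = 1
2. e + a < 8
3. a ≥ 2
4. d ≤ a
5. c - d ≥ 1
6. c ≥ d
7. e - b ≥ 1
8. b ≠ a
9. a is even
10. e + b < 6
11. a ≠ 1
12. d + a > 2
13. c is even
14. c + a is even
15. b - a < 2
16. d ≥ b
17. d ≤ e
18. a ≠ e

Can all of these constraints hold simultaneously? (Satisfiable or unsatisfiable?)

One satisfying assignment is a = 2, b = 1, c = 2, d = 1, e = 4.
For the less obvious constraints — constraint 1: c - d = 1; constraint 2: e + a = 6 — and the others hold by inspection.

Satisfiable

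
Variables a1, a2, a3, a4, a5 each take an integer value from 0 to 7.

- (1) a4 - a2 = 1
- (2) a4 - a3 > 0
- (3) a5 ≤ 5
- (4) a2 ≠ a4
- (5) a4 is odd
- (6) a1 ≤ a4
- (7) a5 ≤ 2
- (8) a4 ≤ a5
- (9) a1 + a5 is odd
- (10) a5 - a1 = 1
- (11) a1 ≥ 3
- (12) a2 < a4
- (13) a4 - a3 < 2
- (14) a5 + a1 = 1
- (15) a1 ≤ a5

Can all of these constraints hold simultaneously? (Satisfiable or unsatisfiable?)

Unsatisfiable

From constraints 6 and 11: a4 ≥ a1 and a1 ≥ 3, so a4 ≥ 3. From constraints 7 and 8: a4 ≤ a5 and a5 ≤ 2, so a4 ≤ 2. But 2 < 3, so no value of a4 works.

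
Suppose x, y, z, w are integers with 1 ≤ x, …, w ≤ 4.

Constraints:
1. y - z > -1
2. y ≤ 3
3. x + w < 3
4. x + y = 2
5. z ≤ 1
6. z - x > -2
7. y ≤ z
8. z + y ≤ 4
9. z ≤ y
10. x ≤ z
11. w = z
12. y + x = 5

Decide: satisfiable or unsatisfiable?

From constraint 2: y ≤ 3. From constraints 5 and 10: x ≤ z ≤ 1. Hence y + x ≤ 4. But constraint 12 requires y + x = 5, and 5 > 4. Contradiction.

Unsatisfiable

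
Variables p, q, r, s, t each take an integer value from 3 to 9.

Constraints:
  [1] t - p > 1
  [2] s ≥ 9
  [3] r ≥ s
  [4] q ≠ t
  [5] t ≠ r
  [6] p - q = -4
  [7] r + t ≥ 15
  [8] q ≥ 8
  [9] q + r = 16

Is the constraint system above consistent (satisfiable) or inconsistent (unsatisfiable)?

From constraint 8: q ≥ 8. From constraints 2 and 3: r ≥ s ≥ 9. Hence q + r ≥ 17. But constraint 9 requires q + r = 16, and 16 < 17. Contradiction.

Unsatisfiable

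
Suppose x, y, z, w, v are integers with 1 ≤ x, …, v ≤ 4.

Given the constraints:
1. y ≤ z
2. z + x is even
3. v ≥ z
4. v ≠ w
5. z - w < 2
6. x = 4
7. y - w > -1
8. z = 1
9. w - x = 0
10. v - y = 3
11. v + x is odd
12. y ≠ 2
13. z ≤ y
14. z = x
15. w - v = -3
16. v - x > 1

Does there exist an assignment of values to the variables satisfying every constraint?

Constraint 8 fixes z = 1 and constraint 6 fixes x = 4, but constraint 14 requires z = x. Since 1 ≠ 4, contradiction.

Unsatisfiable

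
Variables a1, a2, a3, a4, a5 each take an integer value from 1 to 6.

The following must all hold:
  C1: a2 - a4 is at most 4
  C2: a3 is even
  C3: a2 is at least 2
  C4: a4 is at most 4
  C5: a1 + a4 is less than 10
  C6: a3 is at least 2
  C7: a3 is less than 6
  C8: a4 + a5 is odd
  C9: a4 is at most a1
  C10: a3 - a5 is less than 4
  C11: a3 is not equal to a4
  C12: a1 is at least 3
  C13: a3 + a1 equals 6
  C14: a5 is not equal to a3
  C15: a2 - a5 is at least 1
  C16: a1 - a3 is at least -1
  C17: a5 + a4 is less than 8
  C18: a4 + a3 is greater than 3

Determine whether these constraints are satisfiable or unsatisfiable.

Try a1 = 4, a2 = 5, a3 = 2, a4 = 4, a5 = 1.
Check constraint 1: a2 - a4 = 1; constraint 5: a1 + a4 = 8. The remaining constraints are straightforward to verify.

Satisfiable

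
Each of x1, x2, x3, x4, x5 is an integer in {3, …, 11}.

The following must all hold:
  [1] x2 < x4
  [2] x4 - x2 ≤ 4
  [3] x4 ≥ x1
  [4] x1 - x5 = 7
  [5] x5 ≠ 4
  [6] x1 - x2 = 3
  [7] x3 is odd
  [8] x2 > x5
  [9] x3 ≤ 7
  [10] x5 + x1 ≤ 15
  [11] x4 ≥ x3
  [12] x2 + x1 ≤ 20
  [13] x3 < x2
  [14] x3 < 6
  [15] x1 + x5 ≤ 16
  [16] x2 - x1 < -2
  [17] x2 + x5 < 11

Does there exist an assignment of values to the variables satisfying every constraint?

One satisfying assignment is x1 = 10, x2 = 7, x3 = 3, x4 = 11, x5 = 3.
For the less obvious constraints — constraint 2: x4 - x2 = 4; constraint 4: x1 - x5 = 7 — and the others hold by inspection.

Satisfiable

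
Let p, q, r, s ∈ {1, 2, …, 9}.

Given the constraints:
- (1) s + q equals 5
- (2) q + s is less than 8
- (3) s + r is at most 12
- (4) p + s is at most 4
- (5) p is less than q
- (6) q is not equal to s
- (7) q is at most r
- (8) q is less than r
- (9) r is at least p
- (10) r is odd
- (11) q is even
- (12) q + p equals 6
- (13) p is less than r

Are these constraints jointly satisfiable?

Satisfiable

One satisfying assignment is p = 2, q = 4, r = 9, s = 1.
For the less obvious constraints — constraint 1: s + q = 5; constraint 2: q + s = 5; constraint 3: s + r = 10 — and the others hold by inspection.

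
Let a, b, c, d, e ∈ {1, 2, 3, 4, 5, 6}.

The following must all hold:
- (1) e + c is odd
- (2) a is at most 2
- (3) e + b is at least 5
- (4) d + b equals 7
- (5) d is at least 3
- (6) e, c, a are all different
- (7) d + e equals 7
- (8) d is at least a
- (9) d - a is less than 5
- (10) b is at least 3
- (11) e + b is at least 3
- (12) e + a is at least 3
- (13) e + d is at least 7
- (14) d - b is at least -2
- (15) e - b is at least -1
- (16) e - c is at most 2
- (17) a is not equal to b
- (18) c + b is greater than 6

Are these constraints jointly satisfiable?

The assignment a = 2, b = 3, c = 4, d = 4, e = 3 works:
  constraint 3 holds since e + b = 6.
  constraint 4 holds since d + b = 7.
  constraint 7 holds since d + e = 7.
The rest check out directly.

Satisfiable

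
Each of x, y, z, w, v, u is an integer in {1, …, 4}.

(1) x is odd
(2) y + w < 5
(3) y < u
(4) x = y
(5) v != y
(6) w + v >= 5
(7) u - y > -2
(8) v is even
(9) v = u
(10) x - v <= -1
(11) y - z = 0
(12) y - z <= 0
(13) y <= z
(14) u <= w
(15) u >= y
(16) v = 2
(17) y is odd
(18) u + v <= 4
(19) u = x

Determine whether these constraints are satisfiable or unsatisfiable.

Unsatisfiable

From constraints 4, 9, and 19, v = u = x = y, so v = y. But constraint 5 says v ≠ y. Contradiction.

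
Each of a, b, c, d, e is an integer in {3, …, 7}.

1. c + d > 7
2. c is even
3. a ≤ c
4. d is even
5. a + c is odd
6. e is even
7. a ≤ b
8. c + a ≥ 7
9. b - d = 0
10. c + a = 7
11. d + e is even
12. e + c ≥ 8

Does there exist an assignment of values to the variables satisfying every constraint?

Try a = 3, b = 4, c = 4, d = 4, e = 4.
Check constraint 1: c + d = 8; constraint 8: c + a = 7; constraint 9: b - d = 0. The remaining constraints are straightforward to verify.

Satisfiable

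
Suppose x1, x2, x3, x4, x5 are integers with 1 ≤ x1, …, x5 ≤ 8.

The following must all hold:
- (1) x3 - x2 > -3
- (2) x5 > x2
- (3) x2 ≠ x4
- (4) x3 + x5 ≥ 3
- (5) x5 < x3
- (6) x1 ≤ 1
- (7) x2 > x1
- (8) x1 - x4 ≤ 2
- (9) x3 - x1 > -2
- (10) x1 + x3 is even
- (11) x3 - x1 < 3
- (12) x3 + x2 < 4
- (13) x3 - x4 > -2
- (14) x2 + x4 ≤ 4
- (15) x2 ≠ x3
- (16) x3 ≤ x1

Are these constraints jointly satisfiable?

Unsatisfiable

Constraints 2, 5, 7, and 16 give x2 < x5, x5 < x3, x3 ≤ x1, x1 < x2. Chaining: x2 < x5 < x3 ≤ x1 < x2, which forces x2 < x2 — impossible.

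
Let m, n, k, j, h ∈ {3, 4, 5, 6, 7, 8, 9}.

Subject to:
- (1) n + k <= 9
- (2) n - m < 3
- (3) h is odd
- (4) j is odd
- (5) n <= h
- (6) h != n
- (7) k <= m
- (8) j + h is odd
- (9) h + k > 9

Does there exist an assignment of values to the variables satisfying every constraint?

Constraint 4 makes j odd and constraint 3 makes h odd, so j + h must be even. Constraint 8 says j + h is odd — contradiction.

Unsatisfiable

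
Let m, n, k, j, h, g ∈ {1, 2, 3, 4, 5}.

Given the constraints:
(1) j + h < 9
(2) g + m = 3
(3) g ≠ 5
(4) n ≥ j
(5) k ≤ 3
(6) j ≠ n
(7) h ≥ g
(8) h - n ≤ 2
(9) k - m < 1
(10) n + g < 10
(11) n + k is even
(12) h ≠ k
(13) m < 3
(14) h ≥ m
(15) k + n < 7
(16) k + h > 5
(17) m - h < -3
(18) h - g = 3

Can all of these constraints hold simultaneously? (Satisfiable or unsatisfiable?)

Satisfiable

Setting (m, n, k, j, h, g) = (1, 5, 1, 1, 5, 2) satisfies everything: constraint 1: j + h = 6; constraint 2: g + m = 3, and the others follow.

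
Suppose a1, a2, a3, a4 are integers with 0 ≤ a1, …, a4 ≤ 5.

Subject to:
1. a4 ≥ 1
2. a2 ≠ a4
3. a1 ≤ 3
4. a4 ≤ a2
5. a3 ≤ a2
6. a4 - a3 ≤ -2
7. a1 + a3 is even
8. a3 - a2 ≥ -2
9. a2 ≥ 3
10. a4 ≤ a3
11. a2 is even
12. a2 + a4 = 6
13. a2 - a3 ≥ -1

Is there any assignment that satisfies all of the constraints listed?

Satisfiable

Setting (a1, a2, a3, a4) = (2, 4, 4, 2) satisfies everything: constraint 6: a4 - a3 = -2; constraint 8: a3 - a2 = 0; constraint 12: a2 + a4 = 6, and the others follow.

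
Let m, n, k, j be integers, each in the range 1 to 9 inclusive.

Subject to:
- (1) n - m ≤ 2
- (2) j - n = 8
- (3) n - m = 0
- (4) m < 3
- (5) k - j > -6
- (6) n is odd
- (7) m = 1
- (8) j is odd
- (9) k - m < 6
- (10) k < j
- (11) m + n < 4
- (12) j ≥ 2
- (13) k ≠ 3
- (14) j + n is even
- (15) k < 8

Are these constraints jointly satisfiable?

One satisfying assignment is m = 1, n = 1, k = 5, j = 9.
For the less obvious constraints — constraint 1: n - m = 0; constraint 2: j - n = 8 — and the others hold by inspection.

Satisfiable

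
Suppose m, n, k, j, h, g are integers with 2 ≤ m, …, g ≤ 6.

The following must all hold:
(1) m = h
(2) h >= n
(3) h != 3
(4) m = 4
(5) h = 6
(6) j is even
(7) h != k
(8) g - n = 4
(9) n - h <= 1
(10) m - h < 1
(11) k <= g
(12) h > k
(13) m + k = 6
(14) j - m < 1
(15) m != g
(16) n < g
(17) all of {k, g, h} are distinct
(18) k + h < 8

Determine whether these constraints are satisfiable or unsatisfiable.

Unsatisfiable

Constraint 4 fixes m = 4 and constraint 5 fixes h = 6, but constraint 1 requires m = h. Since 4 ≠ 6, contradiction.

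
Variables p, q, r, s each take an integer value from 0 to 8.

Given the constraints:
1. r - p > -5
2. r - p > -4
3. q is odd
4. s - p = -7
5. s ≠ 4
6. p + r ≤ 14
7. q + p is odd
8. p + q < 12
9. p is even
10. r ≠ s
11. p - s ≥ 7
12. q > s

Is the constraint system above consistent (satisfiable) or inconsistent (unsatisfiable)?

Satisfiable

One satisfying assignment is p = 8, q = 3, r = 6, s = 1.
For the less obvious constraints — constraint 1: r - p = -2; constraint 2: r - p = -2 — and the others hold by inspection.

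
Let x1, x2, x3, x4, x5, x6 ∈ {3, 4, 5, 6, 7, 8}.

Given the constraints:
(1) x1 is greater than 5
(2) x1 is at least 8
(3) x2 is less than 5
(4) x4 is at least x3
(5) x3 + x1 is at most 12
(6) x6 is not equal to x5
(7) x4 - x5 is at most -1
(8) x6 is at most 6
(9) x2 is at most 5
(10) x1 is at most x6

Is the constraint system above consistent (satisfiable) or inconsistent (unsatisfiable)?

From constraints 2 and 10: x6 ≥ x1 and x1 ≥ 8, so x6 ≥ 8. From constraint 8: x6 ≤ 6. But 6 < 8, so no value of x6 works.

Unsatisfiable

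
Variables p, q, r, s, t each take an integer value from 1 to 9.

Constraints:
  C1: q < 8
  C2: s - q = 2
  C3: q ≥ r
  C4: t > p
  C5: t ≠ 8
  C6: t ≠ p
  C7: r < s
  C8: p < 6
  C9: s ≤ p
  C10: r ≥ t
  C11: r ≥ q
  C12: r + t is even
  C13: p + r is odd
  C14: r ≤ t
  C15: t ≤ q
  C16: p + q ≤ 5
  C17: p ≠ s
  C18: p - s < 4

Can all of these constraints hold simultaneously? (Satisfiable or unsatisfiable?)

Constraints 4, 7, 9, 11, and 15 give p < t, t ≤ q, q ≤ r, r < s, s ≤ p. Chaining: p < t ≤ q ≤ r < s ≤ p, which forces p < p — impossible.

Unsatisfiable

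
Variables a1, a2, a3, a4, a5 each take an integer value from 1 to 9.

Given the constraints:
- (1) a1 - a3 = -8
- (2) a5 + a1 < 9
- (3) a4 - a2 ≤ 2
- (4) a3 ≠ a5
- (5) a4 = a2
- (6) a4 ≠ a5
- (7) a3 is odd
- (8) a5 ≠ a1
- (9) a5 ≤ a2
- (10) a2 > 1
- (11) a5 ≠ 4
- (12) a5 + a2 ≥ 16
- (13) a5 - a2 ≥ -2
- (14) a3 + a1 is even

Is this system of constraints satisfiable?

Satisfiable

The assignment a1 = 1, a2 = 9, a3 = 9, a4 = 9, a5 = 7 works:
  constraint 1 holds since a1 - a3 = -8.
  constraint 2 holds since a5 + a1 = 8.
The rest check out directly.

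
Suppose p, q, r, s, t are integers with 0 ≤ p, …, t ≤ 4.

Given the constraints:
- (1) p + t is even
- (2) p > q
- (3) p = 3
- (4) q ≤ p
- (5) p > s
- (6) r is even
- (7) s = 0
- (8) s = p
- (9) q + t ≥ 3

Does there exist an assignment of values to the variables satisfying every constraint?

Constraint 7 fixes s = 0 and constraint 3 fixes p = 3, but constraint 8 requires s = p. Since 0 ≠ 3, contradiction.

Unsatisfiable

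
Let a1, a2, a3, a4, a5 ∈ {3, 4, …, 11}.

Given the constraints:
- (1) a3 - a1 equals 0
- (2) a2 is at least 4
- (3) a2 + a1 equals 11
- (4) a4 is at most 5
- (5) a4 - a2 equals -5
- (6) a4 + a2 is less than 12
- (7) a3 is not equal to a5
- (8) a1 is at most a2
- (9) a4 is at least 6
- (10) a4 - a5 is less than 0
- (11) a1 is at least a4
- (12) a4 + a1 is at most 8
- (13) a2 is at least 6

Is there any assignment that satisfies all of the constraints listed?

Unsatisfiable

From constraint 13: a2 ≥ 6. From constraints 9 and 11: a1 ≥ a4 ≥ 6. Hence a2 + a1 ≥ 12. But constraint 3 requires a2 + a1 = 11, and 11 < 12. Contradiction.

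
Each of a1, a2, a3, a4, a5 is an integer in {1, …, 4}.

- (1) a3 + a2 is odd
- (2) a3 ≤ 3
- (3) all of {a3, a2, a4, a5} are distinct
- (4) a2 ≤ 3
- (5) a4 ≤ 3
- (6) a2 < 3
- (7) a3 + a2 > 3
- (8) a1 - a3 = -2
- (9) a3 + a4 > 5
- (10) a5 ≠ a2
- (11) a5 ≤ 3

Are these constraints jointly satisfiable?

Unsatisfiable

Constraints 2, 4, 5, and 11 confine each of a3, a2, a4, a5 to the 3 values {1, …, 3} (the domain already gives each ≥ 1).
Constraint 3 requires all 4 of them to be distinct, but only 3 values are available — impossible by the pigeonhole principle.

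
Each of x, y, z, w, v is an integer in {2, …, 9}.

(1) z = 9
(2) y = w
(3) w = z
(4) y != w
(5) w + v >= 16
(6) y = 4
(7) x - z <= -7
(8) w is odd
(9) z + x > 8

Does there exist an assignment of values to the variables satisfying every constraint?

Unsatisfiable

Constraint 6 fixes y = 4 and constraint 1 fixes z = 9. Constraints 2 and 3 give y = w = z, so y = z. But 4 ≠ 9 — contradiction.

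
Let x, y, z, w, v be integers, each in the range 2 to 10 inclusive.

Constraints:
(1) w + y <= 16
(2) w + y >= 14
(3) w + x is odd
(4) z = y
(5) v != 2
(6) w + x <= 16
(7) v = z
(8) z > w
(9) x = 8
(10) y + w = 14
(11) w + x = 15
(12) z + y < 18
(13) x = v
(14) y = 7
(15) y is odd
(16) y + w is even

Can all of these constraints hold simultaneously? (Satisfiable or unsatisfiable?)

Unsatisfiable

Constraint 9 fixes x = 8 and constraint 14 fixes y = 7. Constraints 4, 7, and 13 give x = v = z = y, so x = y. But 8 ≠ 7 — contradiction.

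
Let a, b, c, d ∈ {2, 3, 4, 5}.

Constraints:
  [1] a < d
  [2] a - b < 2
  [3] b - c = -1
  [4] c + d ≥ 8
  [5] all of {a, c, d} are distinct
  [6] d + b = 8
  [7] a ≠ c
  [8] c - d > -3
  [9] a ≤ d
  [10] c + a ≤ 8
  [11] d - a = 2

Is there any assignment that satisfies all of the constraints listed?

Satisfiable

Take a = 3, b = 3, c = 4, d = 5. Then constraint 2: a - b = 0; constraint 3: b - c = -1, and every other listed constraint is also met.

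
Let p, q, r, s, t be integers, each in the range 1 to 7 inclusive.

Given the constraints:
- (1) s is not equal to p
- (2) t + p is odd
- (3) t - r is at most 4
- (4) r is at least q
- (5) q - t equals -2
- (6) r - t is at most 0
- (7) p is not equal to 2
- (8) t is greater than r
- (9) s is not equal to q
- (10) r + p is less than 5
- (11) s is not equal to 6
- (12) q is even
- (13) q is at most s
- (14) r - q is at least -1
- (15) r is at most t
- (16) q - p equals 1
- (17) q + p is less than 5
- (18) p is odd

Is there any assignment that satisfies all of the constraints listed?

Take p = 1, q = 2, r = 2, s = 4, t = 4. Then constraint 3: t - r = 2; constraint 5: q - t = -2; constraint 6: r - t = -2, and every other listed constraint is also met.

Satisfiable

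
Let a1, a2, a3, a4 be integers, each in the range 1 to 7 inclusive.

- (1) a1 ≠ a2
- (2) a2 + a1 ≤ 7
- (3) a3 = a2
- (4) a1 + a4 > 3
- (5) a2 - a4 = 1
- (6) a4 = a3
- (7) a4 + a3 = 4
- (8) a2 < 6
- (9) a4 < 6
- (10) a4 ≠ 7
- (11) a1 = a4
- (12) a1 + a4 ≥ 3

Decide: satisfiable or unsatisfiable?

From constraints 3, 6, and 11, a1 = a4 = a3 = a2, so a1 = a2. But constraint 1 says a1 ≠ a2. Contradiction.

Unsatisfiable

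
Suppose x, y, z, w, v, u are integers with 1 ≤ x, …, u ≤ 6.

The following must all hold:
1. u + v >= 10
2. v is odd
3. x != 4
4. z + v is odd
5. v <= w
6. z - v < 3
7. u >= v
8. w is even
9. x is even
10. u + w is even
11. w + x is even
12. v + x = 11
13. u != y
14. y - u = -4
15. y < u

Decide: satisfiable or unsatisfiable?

Satisfiable

Take x = 6, y = 2, z = 6, w = 6, v = 5, u = 6. Then constraint 1: u + v = 11; constraint 6: z - v = 1, and every other listed constraint is also met.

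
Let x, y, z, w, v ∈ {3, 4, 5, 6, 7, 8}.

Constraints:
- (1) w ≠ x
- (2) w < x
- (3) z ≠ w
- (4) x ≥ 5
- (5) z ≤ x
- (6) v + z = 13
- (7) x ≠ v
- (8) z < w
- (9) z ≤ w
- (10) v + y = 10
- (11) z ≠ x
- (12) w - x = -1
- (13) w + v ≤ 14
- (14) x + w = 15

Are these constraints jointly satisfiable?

Satisfiable

Setting (x, y, z, w, v) = (8, 3, 6, 7, 7) satisfies everything: constraint 6: v + z = 13; constraint 10: v + y = 10, and the others follow.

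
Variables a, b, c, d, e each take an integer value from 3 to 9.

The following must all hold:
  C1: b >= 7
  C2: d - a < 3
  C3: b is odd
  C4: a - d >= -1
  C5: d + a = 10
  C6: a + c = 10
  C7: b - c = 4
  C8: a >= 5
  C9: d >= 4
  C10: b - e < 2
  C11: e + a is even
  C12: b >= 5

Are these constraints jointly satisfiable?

Satisfiable

The assignment a = 5, b = 9, c = 5, d = 5, e = 9 works:
  constraint 2 holds since d - a = 0.
  constraint 4 holds since a - d = 0.
  constraint 5 holds since d + a = 10.
The rest check out directly.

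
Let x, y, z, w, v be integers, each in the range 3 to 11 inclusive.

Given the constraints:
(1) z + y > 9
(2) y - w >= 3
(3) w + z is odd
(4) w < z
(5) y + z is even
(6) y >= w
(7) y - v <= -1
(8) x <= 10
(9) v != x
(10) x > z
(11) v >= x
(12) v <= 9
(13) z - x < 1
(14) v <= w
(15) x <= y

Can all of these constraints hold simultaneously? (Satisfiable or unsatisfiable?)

Unsatisfiable

Constraints 4, 7, 10, 14, and 15 give v ≤ w, w < z, z < x, x ≤ y, y < v. Chaining: v ≤ w < z < x ≤ y < v, which forces v < v — impossible.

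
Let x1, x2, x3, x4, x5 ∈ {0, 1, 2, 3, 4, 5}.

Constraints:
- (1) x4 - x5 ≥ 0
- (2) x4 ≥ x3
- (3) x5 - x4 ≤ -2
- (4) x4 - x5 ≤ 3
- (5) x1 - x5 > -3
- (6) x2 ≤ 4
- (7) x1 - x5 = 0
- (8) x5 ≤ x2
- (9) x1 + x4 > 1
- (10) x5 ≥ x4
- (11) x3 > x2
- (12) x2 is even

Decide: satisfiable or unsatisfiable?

Constraints 2, 8, 10, and 11 give x4 ≤ x5, x5 ≤ x2, x2 < x3, x3 ≤ x4. Chaining: x4 ≤ x5 ≤ x2 < x3 ≤ x4, which forces x4 < x4 — impossible.

Unsatisfiable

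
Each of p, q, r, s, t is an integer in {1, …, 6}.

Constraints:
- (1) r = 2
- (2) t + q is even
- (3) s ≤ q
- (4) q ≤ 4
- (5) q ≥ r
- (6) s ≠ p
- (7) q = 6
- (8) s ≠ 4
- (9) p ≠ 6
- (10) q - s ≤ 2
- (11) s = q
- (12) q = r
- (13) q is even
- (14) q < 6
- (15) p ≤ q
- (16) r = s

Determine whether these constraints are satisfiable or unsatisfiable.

Unsatisfiable

Constraint 1 fixes r = 2 and constraint 7 fixes q = 6. Constraints 11 and 16 give r = s = q, so r = q. But 2 ≠ 6 — contradiction.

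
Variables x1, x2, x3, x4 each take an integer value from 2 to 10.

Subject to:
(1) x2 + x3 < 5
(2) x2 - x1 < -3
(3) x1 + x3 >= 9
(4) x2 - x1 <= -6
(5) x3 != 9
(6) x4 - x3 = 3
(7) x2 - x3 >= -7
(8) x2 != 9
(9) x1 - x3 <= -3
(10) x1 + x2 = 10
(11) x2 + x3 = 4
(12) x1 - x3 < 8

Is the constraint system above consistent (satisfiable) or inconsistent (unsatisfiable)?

Unsatisfiable

Constraints 4, 7, and 9 give x2 − x3 ≥ -7, x3 − x1 ≥ 3, x1 − x2 ≥ 6.
Adding all 3 inequalities: the left sides telescope to 0, and the right sides sum to (-7) + 3 + 6 = 2. So 0 ≥ 2, which is false.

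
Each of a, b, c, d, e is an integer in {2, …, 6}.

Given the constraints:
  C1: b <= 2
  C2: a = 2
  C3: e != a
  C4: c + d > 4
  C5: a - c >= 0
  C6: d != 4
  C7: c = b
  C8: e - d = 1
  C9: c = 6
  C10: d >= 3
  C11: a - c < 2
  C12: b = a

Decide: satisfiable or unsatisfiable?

Unsatisfiable

Constraint 9 fixes c = 6 and constraint 2 fixes a = 2. Constraints 7 and 12 give c = b = a, so c = a. But 6 ≠ 2 — contradiction.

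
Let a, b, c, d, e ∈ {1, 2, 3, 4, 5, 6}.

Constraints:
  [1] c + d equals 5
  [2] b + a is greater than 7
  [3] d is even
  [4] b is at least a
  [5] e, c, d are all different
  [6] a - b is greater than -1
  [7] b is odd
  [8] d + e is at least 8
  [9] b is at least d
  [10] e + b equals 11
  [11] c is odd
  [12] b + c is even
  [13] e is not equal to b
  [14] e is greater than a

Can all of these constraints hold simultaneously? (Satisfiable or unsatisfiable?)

Satisfiable

The assignment a = 5, b = 5, c = 1, d = 4, e = 6 works:
  constraint 1 holds since c + d = 5.
  constraint 2 holds since b + a = 10.
  constraint 6 holds since a - b = 0.
The rest check out directly.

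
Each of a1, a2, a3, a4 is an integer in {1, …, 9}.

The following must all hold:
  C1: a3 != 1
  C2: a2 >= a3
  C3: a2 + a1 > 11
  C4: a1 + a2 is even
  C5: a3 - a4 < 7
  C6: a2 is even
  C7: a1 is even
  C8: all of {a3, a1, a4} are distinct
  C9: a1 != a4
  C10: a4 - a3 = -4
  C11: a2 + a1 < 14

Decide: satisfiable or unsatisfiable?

Satisfiable

The assignment a1 = 6, a2 = 6, a3 = 5, a4 = 1 works:
  constraint 3 holds since a2 + a1 = 12.
  constraint 5 holds since a3 - a4 = 4.
The rest check out directly.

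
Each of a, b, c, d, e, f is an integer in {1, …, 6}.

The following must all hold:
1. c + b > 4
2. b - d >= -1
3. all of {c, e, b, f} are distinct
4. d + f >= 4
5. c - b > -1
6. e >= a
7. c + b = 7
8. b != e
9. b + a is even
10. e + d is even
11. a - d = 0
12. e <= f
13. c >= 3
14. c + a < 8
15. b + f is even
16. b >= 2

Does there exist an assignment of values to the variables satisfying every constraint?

Try a = 1, b = 3, c = 4, d = 1, e = 1, f = 5.
Check constraint 1: c + b = 7; constraint 2: b - d = 2; constraint 4: d + f = 6. The remaining constraints are straightforward to verify.

Satisfiable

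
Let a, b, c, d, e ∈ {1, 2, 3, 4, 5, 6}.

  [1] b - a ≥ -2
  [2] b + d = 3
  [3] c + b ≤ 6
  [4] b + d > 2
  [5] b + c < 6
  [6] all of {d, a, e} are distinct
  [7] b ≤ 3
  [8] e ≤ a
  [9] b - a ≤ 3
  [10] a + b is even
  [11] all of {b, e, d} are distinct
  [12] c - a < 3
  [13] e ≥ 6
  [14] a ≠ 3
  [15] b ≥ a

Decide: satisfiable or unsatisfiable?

Unsatisfiable

From constraints 8 and 13: a ≥ e and e ≥ 6, so a ≥ 6. From constraints 7 and 15: a ≤ b and b ≤ 3, so a ≤ 3. But 3 < 6, so no value of a works.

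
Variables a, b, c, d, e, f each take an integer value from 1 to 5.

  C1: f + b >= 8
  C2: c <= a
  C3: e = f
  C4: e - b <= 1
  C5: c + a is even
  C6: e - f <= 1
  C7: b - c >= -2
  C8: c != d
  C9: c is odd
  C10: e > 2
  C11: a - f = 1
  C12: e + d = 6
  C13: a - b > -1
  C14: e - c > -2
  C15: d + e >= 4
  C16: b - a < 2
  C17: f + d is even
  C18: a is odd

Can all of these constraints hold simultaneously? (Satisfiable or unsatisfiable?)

Setting (a, b, c, d, e, f) = (5, 4, 5, 2, 4, 4) satisfies everything: constraint 1: f + b = 8; constraint 4: e - b = 0, and the others follow.

Satisfiable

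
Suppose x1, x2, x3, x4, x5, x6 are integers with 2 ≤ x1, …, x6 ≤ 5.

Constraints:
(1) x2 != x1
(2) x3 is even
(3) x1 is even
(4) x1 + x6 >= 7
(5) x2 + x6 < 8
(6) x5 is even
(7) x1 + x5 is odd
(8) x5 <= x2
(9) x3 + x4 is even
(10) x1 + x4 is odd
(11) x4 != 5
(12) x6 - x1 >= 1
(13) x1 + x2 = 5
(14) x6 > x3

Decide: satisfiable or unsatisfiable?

Constraint 3 makes x1 even and constraint 6 makes x5 even, so x1 + x5 must be even. Constraint 7 says x1 + x5 is odd — contradiction.

Unsatisfiable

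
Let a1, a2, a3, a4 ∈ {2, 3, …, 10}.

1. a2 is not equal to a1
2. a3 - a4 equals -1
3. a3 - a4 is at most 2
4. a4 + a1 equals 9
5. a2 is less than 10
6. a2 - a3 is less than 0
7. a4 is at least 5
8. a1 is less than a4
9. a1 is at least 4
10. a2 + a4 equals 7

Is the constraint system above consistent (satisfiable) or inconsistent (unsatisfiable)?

Try a1 = 4, a2 = 2, a3 = 4, a4 = 5.
Check constraint 2: a3 - a4 = -1; constraint 3: a3 - a4 = -1. The remaining constraints are straightforward to verify.

Satisfiable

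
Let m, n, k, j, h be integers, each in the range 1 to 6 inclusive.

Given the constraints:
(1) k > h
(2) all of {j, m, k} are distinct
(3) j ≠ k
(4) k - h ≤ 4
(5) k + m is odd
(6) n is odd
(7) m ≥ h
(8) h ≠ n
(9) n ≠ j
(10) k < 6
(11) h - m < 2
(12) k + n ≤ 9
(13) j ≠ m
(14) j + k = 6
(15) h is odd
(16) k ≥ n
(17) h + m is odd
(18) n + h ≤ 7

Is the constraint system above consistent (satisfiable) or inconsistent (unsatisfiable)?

Satisfiable

Take m = 2, n = 3, k = 5, j = 1, h = 1. Then constraint 4: k - h = 4; constraint 11: h - m = -1; constraint 12: k + n = 8, and every other listed constraint is also met.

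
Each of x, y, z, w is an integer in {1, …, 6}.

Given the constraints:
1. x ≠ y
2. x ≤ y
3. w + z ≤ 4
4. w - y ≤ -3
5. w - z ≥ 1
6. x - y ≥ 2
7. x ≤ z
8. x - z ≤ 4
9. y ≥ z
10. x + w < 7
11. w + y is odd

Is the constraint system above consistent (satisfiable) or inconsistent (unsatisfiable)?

Constraints 4, 5, 6, and 8 give y − w ≥ 3, w − z ≥ 1, z − x ≥ -4, x − y ≥ 2.
Adding all 4 inequalities: the left sides telescope to 0, and the right sides sum to 3 + 1 + (-4) + 2 = 2. So 0 ≥ 2, which is false.

Unsatisfiable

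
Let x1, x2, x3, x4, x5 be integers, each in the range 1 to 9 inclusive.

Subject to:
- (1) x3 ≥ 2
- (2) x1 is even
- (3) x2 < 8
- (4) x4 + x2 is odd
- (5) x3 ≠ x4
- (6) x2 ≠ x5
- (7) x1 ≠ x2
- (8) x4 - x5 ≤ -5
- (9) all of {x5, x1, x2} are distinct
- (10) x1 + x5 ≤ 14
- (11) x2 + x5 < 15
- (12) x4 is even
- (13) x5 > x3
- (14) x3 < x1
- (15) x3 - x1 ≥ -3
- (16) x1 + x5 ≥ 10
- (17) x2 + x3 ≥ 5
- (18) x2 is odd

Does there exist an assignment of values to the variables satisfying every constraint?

Satisfiable

The assignment x1 = 4, x2 = 5, x3 = 2, x4 = 4, x5 = 9 works:
  constraint 8 holds since x4 - x5 = -5.
  constraint 10 holds since x1 + x5 = 13.
  constraint 11 holds since x2 + x5 = 14.
The rest check out directly.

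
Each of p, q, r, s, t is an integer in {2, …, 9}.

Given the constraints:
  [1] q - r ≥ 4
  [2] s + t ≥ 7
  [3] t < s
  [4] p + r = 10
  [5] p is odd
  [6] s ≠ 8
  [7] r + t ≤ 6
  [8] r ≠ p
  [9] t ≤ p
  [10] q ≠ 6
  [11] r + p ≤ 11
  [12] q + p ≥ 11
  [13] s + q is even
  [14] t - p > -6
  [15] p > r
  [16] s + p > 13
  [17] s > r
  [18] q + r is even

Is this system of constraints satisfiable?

Take p = 7, q = 7, r = 3, s = 7, t = 3. Then constraint 1: q - r = 4; constraint 2: s + t = 10, and every other listed constraint is also met.

Satisfiable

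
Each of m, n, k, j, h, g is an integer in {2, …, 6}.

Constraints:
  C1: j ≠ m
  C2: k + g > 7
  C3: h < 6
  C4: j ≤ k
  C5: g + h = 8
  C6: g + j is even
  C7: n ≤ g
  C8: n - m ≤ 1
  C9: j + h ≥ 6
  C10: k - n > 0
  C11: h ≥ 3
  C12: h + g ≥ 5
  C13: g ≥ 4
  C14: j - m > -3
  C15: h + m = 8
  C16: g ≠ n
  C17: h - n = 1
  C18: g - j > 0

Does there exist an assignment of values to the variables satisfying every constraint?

Satisfiable

Take m = 4, n = 3, k = 6, j = 2, h = 4, g = 4. Then constraint 2: k + g = 10; constraint 5: g + h = 8; constraint 8: n - m = -1, and every other listed constraint is also met.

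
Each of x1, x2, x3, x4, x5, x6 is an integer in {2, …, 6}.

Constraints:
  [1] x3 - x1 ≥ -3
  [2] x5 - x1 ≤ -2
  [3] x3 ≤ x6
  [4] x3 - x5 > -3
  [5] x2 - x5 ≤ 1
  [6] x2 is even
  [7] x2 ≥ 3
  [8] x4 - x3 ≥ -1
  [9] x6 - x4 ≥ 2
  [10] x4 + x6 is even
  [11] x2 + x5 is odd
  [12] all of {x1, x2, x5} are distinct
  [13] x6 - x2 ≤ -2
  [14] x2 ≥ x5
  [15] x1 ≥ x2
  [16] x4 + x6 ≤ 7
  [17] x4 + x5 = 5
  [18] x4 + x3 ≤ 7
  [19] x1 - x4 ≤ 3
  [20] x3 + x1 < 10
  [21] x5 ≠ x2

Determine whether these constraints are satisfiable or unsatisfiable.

Constraints 1, 2, 5, 8, 9, and 13 give x4 − x3 ≥ -1, x3 − x1 ≥ -3, x1 − x5 ≥ 2, x5 − x2 ≥ -1, x2 − x6 ≥ 2, x6 − x4 ≥ 2.
Adding all 6 inequalities: the left sides telescope to 0, and the right sides sum to (-1) + (-3) + 2 + (-1) + 2 + 2 = 1. So 0 ≥ 1, which is false.

Unsatisfiable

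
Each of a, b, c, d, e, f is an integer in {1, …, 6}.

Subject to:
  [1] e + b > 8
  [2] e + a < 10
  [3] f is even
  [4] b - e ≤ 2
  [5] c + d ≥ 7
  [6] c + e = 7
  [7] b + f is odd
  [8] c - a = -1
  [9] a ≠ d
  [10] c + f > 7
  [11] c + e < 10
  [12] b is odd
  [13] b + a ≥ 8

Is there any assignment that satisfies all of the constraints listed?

One satisfying assignment is a = 3, b = 5, c = 2, d = 5, e = 5, f = 6.
For the less obvious constraints — constraint 1: e + b = 10; constraint 2: e + a = 8; constraint 4: b - e = 0 — and the others hold by inspection.

Satisfiable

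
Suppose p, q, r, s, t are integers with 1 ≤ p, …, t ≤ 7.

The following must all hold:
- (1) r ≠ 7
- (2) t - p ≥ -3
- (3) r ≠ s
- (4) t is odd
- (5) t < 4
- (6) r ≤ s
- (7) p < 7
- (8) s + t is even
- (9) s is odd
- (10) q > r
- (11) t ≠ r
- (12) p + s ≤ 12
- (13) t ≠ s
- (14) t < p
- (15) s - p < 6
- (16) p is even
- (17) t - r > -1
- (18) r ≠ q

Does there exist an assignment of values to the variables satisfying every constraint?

Satisfiable

Take p = 4, q = 6, r = 1, s = 7, t = 3. Then constraint 2: t - p = -1; constraint 12: p + s = 11; constraint 15: s - p = 3, and every other listed constraint is also met.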